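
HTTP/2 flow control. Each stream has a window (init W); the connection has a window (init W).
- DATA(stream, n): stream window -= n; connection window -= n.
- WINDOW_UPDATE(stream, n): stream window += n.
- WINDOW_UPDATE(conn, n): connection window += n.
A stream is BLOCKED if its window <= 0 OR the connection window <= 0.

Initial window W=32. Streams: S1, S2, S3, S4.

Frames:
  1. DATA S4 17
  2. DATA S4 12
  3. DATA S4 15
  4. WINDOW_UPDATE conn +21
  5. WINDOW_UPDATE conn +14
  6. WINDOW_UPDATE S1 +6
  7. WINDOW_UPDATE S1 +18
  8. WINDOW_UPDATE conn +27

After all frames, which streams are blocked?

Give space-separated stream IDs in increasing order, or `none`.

Op 1: conn=15 S1=32 S2=32 S3=32 S4=15 blocked=[]
Op 2: conn=3 S1=32 S2=32 S3=32 S4=3 blocked=[]
Op 3: conn=-12 S1=32 S2=32 S3=32 S4=-12 blocked=[1, 2, 3, 4]
Op 4: conn=9 S1=32 S2=32 S3=32 S4=-12 blocked=[4]
Op 5: conn=23 S1=32 S2=32 S3=32 S4=-12 blocked=[4]
Op 6: conn=23 S1=38 S2=32 S3=32 S4=-12 blocked=[4]
Op 7: conn=23 S1=56 S2=32 S3=32 S4=-12 blocked=[4]
Op 8: conn=50 S1=56 S2=32 S3=32 S4=-12 blocked=[4]

Answer: S4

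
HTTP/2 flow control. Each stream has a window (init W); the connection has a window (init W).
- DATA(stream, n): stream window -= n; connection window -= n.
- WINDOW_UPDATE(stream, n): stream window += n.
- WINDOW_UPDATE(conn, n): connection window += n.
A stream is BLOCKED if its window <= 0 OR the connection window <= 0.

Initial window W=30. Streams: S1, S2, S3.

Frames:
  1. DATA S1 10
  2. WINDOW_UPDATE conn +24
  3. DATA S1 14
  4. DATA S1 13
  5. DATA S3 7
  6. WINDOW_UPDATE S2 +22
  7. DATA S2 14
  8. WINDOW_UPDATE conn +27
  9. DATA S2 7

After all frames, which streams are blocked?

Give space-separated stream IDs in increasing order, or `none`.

Answer: S1

Derivation:
Op 1: conn=20 S1=20 S2=30 S3=30 blocked=[]
Op 2: conn=44 S1=20 S2=30 S3=30 blocked=[]
Op 3: conn=30 S1=6 S2=30 S3=30 blocked=[]
Op 4: conn=17 S1=-7 S2=30 S3=30 blocked=[1]
Op 5: conn=10 S1=-7 S2=30 S3=23 blocked=[1]
Op 6: conn=10 S1=-7 S2=52 S3=23 blocked=[1]
Op 7: conn=-4 S1=-7 S2=38 S3=23 blocked=[1, 2, 3]
Op 8: conn=23 S1=-7 S2=38 S3=23 blocked=[1]
Op 9: conn=16 S1=-7 S2=31 S3=23 blocked=[1]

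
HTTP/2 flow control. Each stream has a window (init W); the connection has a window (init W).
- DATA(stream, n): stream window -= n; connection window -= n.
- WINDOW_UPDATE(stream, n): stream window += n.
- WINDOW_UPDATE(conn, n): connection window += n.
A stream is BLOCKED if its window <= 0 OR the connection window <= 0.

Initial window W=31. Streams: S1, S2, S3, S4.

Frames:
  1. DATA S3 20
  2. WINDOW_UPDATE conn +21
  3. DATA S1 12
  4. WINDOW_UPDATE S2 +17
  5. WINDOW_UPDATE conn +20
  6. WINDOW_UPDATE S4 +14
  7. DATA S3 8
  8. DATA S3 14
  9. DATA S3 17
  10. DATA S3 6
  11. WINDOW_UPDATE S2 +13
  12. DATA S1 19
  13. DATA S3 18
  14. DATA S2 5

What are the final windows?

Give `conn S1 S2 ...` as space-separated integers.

Op 1: conn=11 S1=31 S2=31 S3=11 S4=31 blocked=[]
Op 2: conn=32 S1=31 S2=31 S3=11 S4=31 blocked=[]
Op 3: conn=20 S1=19 S2=31 S3=11 S4=31 blocked=[]
Op 4: conn=20 S1=19 S2=48 S3=11 S4=31 blocked=[]
Op 5: conn=40 S1=19 S2=48 S3=11 S4=31 blocked=[]
Op 6: conn=40 S1=19 S2=48 S3=11 S4=45 blocked=[]
Op 7: conn=32 S1=19 S2=48 S3=3 S4=45 blocked=[]
Op 8: conn=18 S1=19 S2=48 S3=-11 S4=45 blocked=[3]
Op 9: conn=1 S1=19 S2=48 S3=-28 S4=45 blocked=[3]
Op 10: conn=-5 S1=19 S2=48 S3=-34 S4=45 blocked=[1, 2, 3, 4]
Op 11: conn=-5 S1=19 S2=61 S3=-34 S4=45 blocked=[1, 2, 3, 4]
Op 12: conn=-24 S1=0 S2=61 S3=-34 S4=45 blocked=[1, 2, 3, 4]
Op 13: conn=-42 S1=0 S2=61 S3=-52 S4=45 blocked=[1, 2, 3, 4]
Op 14: conn=-47 S1=0 S2=56 S3=-52 S4=45 blocked=[1, 2, 3, 4]

Answer: -47 0 56 -52 45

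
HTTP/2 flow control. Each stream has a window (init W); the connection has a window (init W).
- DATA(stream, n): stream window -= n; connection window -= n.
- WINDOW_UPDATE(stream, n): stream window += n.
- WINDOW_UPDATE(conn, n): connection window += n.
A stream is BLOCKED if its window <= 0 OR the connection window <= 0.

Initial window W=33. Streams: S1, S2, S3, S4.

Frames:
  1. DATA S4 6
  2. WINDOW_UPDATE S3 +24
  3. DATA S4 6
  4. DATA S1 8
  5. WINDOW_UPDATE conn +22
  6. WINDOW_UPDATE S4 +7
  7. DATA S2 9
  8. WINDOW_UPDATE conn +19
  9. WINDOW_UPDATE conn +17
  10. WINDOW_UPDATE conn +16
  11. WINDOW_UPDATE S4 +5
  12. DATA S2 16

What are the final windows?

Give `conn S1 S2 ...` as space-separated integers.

Answer: 62 25 8 57 33

Derivation:
Op 1: conn=27 S1=33 S2=33 S3=33 S4=27 blocked=[]
Op 2: conn=27 S1=33 S2=33 S3=57 S4=27 blocked=[]
Op 3: conn=21 S1=33 S2=33 S3=57 S4=21 blocked=[]
Op 4: conn=13 S1=25 S2=33 S3=57 S4=21 blocked=[]
Op 5: conn=35 S1=25 S2=33 S3=57 S4=21 blocked=[]
Op 6: conn=35 S1=25 S2=33 S3=57 S4=28 blocked=[]
Op 7: conn=26 S1=25 S2=24 S3=57 S4=28 blocked=[]
Op 8: conn=45 S1=25 S2=24 S3=57 S4=28 blocked=[]
Op 9: conn=62 S1=25 S2=24 S3=57 S4=28 blocked=[]
Op 10: conn=78 S1=25 S2=24 S3=57 S4=28 blocked=[]
Op 11: conn=78 S1=25 S2=24 S3=57 S4=33 blocked=[]
Op 12: conn=62 S1=25 S2=8 S3=57 S4=33 blocked=[]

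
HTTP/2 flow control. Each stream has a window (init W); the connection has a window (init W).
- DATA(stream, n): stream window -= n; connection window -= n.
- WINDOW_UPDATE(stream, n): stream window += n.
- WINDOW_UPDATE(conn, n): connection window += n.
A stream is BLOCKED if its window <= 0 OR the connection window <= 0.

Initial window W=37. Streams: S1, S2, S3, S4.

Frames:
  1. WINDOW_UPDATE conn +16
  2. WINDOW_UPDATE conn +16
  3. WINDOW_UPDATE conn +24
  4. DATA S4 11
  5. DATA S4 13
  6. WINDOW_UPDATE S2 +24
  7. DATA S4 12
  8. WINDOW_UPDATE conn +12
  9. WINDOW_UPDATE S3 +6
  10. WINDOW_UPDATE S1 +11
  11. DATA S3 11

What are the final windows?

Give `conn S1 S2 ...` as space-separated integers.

Answer: 58 48 61 32 1

Derivation:
Op 1: conn=53 S1=37 S2=37 S3=37 S4=37 blocked=[]
Op 2: conn=69 S1=37 S2=37 S3=37 S4=37 blocked=[]
Op 3: conn=93 S1=37 S2=37 S3=37 S4=37 blocked=[]
Op 4: conn=82 S1=37 S2=37 S3=37 S4=26 blocked=[]
Op 5: conn=69 S1=37 S2=37 S3=37 S4=13 blocked=[]
Op 6: conn=69 S1=37 S2=61 S3=37 S4=13 blocked=[]
Op 7: conn=57 S1=37 S2=61 S3=37 S4=1 blocked=[]
Op 8: conn=69 S1=37 S2=61 S3=37 S4=1 blocked=[]
Op 9: conn=69 S1=37 S2=61 S3=43 S4=1 blocked=[]
Op 10: conn=69 S1=48 S2=61 S3=43 S4=1 blocked=[]
Op 11: conn=58 S1=48 S2=61 S3=32 S4=1 blocked=[]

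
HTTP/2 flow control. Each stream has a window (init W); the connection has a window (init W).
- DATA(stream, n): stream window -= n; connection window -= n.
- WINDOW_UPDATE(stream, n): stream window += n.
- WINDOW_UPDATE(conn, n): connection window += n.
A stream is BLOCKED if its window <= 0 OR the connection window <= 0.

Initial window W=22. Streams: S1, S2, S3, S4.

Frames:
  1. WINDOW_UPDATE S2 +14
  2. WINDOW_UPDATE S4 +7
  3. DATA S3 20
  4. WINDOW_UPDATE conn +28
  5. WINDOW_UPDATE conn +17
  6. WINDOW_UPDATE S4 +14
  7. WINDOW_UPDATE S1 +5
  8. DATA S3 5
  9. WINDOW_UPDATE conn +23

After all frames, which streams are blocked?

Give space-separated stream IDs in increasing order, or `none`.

Op 1: conn=22 S1=22 S2=36 S3=22 S4=22 blocked=[]
Op 2: conn=22 S1=22 S2=36 S3=22 S4=29 blocked=[]
Op 3: conn=2 S1=22 S2=36 S3=2 S4=29 blocked=[]
Op 4: conn=30 S1=22 S2=36 S3=2 S4=29 blocked=[]
Op 5: conn=47 S1=22 S2=36 S3=2 S4=29 blocked=[]
Op 6: conn=47 S1=22 S2=36 S3=2 S4=43 blocked=[]
Op 7: conn=47 S1=27 S2=36 S3=2 S4=43 blocked=[]
Op 8: conn=42 S1=27 S2=36 S3=-3 S4=43 blocked=[3]
Op 9: conn=65 S1=27 S2=36 S3=-3 S4=43 blocked=[3]

Answer: S3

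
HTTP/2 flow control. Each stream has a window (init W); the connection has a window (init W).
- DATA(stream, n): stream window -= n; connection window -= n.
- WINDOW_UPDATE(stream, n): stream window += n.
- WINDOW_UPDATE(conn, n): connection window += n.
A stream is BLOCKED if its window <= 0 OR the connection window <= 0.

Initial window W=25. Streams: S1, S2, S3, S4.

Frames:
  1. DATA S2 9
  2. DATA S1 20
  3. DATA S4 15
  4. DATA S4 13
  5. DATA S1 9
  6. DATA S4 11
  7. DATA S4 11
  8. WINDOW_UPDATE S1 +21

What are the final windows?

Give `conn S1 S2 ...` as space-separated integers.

Op 1: conn=16 S1=25 S2=16 S3=25 S4=25 blocked=[]
Op 2: conn=-4 S1=5 S2=16 S3=25 S4=25 blocked=[1, 2, 3, 4]
Op 3: conn=-19 S1=5 S2=16 S3=25 S4=10 blocked=[1, 2, 3, 4]
Op 4: conn=-32 S1=5 S2=16 S3=25 S4=-3 blocked=[1, 2, 3, 4]
Op 5: conn=-41 S1=-4 S2=16 S3=25 S4=-3 blocked=[1, 2, 3, 4]
Op 6: conn=-52 S1=-4 S2=16 S3=25 S4=-14 blocked=[1, 2, 3, 4]
Op 7: conn=-63 S1=-4 S2=16 S3=25 S4=-25 blocked=[1, 2, 3, 4]
Op 8: conn=-63 S1=17 S2=16 S3=25 S4=-25 blocked=[1, 2, 3, 4]

Answer: -63 17 16 25 -25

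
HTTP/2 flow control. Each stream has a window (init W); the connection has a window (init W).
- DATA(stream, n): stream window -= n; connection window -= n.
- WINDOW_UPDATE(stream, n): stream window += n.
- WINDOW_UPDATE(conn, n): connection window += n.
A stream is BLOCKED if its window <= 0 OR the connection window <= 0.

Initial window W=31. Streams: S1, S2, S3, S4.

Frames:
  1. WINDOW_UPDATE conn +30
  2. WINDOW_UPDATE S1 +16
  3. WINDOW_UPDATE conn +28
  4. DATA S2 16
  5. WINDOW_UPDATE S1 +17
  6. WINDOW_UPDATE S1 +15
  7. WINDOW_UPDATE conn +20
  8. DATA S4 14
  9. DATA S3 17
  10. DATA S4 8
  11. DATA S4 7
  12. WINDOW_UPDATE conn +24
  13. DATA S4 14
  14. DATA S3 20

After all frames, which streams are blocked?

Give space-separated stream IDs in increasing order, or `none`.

Op 1: conn=61 S1=31 S2=31 S3=31 S4=31 blocked=[]
Op 2: conn=61 S1=47 S2=31 S3=31 S4=31 blocked=[]
Op 3: conn=89 S1=47 S2=31 S3=31 S4=31 blocked=[]
Op 4: conn=73 S1=47 S2=15 S3=31 S4=31 blocked=[]
Op 5: conn=73 S1=64 S2=15 S3=31 S4=31 blocked=[]
Op 6: conn=73 S1=79 S2=15 S3=31 S4=31 blocked=[]
Op 7: conn=93 S1=79 S2=15 S3=31 S4=31 blocked=[]
Op 8: conn=79 S1=79 S2=15 S3=31 S4=17 blocked=[]
Op 9: conn=62 S1=79 S2=15 S3=14 S4=17 blocked=[]
Op 10: conn=54 S1=79 S2=15 S3=14 S4=9 blocked=[]
Op 11: conn=47 S1=79 S2=15 S3=14 S4=2 blocked=[]
Op 12: conn=71 S1=79 S2=15 S3=14 S4=2 blocked=[]
Op 13: conn=57 S1=79 S2=15 S3=14 S4=-12 blocked=[4]
Op 14: conn=37 S1=79 S2=15 S3=-6 S4=-12 blocked=[3, 4]

Answer: S3 S4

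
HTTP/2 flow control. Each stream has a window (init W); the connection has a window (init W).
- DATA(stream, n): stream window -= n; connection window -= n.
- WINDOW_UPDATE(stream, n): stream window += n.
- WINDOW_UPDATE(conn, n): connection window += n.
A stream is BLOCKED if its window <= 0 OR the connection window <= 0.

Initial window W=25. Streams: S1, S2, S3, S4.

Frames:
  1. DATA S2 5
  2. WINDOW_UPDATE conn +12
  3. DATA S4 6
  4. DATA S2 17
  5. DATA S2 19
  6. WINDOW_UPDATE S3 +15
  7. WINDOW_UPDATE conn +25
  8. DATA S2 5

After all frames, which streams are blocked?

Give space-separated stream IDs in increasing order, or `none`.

Answer: S2

Derivation:
Op 1: conn=20 S1=25 S2=20 S3=25 S4=25 blocked=[]
Op 2: conn=32 S1=25 S2=20 S3=25 S4=25 blocked=[]
Op 3: conn=26 S1=25 S2=20 S3=25 S4=19 blocked=[]
Op 4: conn=9 S1=25 S2=3 S3=25 S4=19 blocked=[]
Op 5: conn=-10 S1=25 S2=-16 S3=25 S4=19 blocked=[1, 2, 3, 4]
Op 6: conn=-10 S1=25 S2=-16 S3=40 S4=19 blocked=[1, 2, 3, 4]
Op 7: conn=15 S1=25 S2=-16 S3=40 S4=19 blocked=[2]
Op 8: conn=10 S1=25 S2=-21 S3=40 S4=19 blocked=[2]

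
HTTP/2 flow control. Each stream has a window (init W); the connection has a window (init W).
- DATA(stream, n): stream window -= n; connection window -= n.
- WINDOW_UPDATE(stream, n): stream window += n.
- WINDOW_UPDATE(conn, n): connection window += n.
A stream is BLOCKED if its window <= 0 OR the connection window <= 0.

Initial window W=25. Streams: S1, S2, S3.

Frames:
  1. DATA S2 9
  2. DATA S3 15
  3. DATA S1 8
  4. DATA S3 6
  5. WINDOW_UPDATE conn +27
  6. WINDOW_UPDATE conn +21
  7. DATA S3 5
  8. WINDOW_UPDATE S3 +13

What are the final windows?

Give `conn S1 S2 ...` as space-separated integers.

Answer: 30 17 16 12

Derivation:
Op 1: conn=16 S1=25 S2=16 S3=25 blocked=[]
Op 2: conn=1 S1=25 S2=16 S3=10 blocked=[]
Op 3: conn=-7 S1=17 S2=16 S3=10 blocked=[1, 2, 3]
Op 4: conn=-13 S1=17 S2=16 S3=4 blocked=[1, 2, 3]
Op 5: conn=14 S1=17 S2=16 S3=4 blocked=[]
Op 6: conn=35 S1=17 S2=16 S3=4 blocked=[]
Op 7: conn=30 S1=17 S2=16 S3=-1 blocked=[3]
Op 8: conn=30 S1=17 S2=16 S3=12 blocked=[]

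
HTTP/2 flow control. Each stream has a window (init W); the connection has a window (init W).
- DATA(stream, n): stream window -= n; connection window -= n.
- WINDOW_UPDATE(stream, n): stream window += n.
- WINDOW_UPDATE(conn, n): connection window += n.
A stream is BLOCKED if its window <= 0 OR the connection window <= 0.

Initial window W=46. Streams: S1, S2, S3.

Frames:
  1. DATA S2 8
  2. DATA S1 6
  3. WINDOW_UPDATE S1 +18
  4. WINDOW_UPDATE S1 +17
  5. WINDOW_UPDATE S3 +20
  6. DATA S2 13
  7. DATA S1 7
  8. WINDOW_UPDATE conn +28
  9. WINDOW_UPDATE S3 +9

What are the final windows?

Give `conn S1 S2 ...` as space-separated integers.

Op 1: conn=38 S1=46 S2=38 S3=46 blocked=[]
Op 2: conn=32 S1=40 S2=38 S3=46 blocked=[]
Op 3: conn=32 S1=58 S2=38 S3=46 blocked=[]
Op 4: conn=32 S1=75 S2=38 S3=46 blocked=[]
Op 5: conn=32 S1=75 S2=38 S3=66 blocked=[]
Op 6: conn=19 S1=75 S2=25 S3=66 blocked=[]
Op 7: conn=12 S1=68 S2=25 S3=66 blocked=[]
Op 8: conn=40 S1=68 S2=25 S3=66 blocked=[]
Op 9: conn=40 S1=68 S2=25 S3=75 blocked=[]

Answer: 40 68 25 75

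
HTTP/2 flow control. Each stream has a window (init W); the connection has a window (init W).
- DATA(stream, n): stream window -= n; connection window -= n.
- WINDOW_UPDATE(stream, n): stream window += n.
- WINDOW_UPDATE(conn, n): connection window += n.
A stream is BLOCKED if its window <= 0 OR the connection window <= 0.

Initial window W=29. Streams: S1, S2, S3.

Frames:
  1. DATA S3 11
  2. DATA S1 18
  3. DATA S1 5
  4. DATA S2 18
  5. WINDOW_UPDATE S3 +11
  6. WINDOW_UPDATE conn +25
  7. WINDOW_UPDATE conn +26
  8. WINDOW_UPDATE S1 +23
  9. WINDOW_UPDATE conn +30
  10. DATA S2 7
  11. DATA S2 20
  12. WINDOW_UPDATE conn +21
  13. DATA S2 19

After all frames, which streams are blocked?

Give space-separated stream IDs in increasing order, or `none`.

Op 1: conn=18 S1=29 S2=29 S3=18 blocked=[]
Op 2: conn=0 S1=11 S2=29 S3=18 blocked=[1, 2, 3]
Op 3: conn=-5 S1=6 S2=29 S3=18 blocked=[1, 2, 3]
Op 4: conn=-23 S1=6 S2=11 S3=18 blocked=[1, 2, 3]
Op 5: conn=-23 S1=6 S2=11 S3=29 blocked=[1, 2, 3]
Op 6: conn=2 S1=6 S2=11 S3=29 blocked=[]
Op 7: conn=28 S1=6 S2=11 S3=29 blocked=[]
Op 8: conn=28 S1=29 S2=11 S3=29 blocked=[]
Op 9: conn=58 S1=29 S2=11 S3=29 blocked=[]
Op 10: conn=51 S1=29 S2=4 S3=29 blocked=[]
Op 11: conn=31 S1=29 S2=-16 S3=29 blocked=[2]
Op 12: conn=52 S1=29 S2=-16 S3=29 blocked=[2]
Op 13: conn=33 S1=29 S2=-35 S3=29 blocked=[2]

Answer: S2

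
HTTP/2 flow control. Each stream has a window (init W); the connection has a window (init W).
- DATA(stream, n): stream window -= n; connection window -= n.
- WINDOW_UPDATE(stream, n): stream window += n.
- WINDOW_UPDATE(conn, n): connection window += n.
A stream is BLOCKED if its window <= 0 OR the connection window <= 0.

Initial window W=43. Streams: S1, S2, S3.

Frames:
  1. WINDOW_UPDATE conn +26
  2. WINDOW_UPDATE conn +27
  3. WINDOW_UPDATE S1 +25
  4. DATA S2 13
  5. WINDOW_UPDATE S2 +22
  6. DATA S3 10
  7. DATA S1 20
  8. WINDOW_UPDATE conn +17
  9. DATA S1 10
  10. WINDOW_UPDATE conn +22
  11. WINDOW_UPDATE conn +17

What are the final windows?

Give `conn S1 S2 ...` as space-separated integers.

Op 1: conn=69 S1=43 S2=43 S3=43 blocked=[]
Op 2: conn=96 S1=43 S2=43 S3=43 blocked=[]
Op 3: conn=96 S1=68 S2=43 S3=43 blocked=[]
Op 4: conn=83 S1=68 S2=30 S3=43 blocked=[]
Op 5: conn=83 S1=68 S2=52 S3=43 blocked=[]
Op 6: conn=73 S1=68 S2=52 S3=33 blocked=[]
Op 7: conn=53 S1=48 S2=52 S3=33 blocked=[]
Op 8: conn=70 S1=48 S2=52 S3=33 blocked=[]
Op 9: conn=60 S1=38 S2=52 S3=33 blocked=[]
Op 10: conn=82 S1=38 S2=52 S3=33 blocked=[]
Op 11: conn=99 S1=38 S2=52 S3=33 blocked=[]

Answer: 99 38 52 33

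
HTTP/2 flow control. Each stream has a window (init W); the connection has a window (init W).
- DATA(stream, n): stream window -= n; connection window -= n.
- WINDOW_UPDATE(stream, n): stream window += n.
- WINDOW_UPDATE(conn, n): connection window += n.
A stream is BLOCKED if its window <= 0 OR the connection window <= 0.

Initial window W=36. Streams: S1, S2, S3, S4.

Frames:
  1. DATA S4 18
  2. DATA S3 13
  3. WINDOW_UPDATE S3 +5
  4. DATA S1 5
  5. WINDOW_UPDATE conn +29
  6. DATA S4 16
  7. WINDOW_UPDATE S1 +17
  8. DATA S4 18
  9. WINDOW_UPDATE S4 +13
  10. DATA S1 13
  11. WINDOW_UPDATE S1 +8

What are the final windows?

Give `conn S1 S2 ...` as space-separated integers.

Op 1: conn=18 S1=36 S2=36 S3=36 S4=18 blocked=[]
Op 2: conn=5 S1=36 S2=36 S3=23 S4=18 blocked=[]
Op 3: conn=5 S1=36 S2=36 S3=28 S4=18 blocked=[]
Op 4: conn=0 S1=31 S2=36 S3=28 S4=18 blocked=[1, 2, 3, 4]
Op 5: conn=29 S1=31 S2=36 S3=28 S4=18 blocked=[]
Op 6: conn=13 S1=31 S2=36 S3=28 S4=2 blocked=[]
Op 7: conn=13 S1=48 S2=36 S3=28 S4=2 blocked=[]
Op 8: conn=-5 S1=48 S2=36 S3=28 S4=-16 blocked=[1, 2, 3, 4]
Op 9: conn=-5 S1=48 S2=36 S3=28 S4=-3 blocked=[1, 2, 3, 4]
Op 10: conn=-18 S1=35 S2=36 S3=28 S4=-3 blocked=[1, 2, 3, 4]
Op 11: conn=-18 S1=43 S2=36 S3=28 S4=-3 blocked=[1, 2, 3, 4]

Answer: -18 43 36 28 -3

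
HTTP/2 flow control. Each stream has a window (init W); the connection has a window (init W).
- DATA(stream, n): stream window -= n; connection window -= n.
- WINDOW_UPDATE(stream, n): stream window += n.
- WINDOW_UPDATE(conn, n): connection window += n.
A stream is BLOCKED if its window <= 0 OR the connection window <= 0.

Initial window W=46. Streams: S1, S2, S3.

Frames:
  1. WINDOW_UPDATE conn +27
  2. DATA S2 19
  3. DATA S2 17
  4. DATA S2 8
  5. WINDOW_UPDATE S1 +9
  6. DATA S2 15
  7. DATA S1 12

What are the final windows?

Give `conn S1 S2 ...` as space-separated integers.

Answer: 2 43 -13 46

Derivation:
Op 1: conn=73 S1=46 S2=46 S3=46 blocked=[]
Op 2: conn=54 S1=46 S2=27 S3=46 blocked=[]
Op 3: conn=37 S1=46 S2=10 S3=46 blocked=[]
Op 4: conn=29 S1=46 S2=2 S3=46 blocked=[]
Op 5: conn=29 S1=55 S2=2 S3=46 blocked=[]
Op 6: conn=14 S1=55 S2=-13 S3=46 blocked=[2]
Op 7: conn=2 S1=43 S2=-13 S3=46 blocked=[2]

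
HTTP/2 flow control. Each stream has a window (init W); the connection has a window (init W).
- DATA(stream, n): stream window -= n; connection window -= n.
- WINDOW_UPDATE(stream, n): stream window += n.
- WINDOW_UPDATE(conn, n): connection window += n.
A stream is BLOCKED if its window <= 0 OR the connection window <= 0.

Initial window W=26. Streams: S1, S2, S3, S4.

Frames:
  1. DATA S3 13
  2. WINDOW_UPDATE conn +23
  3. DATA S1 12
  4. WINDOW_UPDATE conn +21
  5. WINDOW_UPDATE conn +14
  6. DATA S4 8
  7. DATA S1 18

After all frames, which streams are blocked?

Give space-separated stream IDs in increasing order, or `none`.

Answer: S1

Derivation:
Op 1: conn=13 S1=26 S2=26 S3=13 S4=26 blocked=[]
Op 2: conn=36 S1=26 S2=26 S3=13 S4=26 blocked=[]
Op 3: conn=24 S1=14 S2=26 S3=13 S4=26 blocked=[]
Op 4: conn=45 S1=14 S2=26 S3=13 S4=26 blocked=[]
Op 5: conn=59 S1=14 S2=26 S3=13 S4=26 blocked=[]
Op 6: conn=51 S1=14 S2=26 S3=13 S4=18 blocked=[]
Op 7: conn=33 S1=-4 S2=26 S3=13 S4=18 blocked=[1]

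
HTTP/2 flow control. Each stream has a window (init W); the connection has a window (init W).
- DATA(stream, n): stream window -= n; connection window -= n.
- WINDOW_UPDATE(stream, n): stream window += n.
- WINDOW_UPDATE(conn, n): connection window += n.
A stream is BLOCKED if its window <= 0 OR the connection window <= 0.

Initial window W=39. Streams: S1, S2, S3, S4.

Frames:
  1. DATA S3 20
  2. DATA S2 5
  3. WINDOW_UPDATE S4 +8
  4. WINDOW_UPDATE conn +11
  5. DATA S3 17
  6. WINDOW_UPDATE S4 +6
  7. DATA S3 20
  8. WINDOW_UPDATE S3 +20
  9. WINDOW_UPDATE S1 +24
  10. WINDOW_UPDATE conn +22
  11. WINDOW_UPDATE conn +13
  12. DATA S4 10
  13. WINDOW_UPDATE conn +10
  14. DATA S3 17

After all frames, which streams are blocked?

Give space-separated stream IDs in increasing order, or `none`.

Answer: S3

Derivation:
Op 1: conn=19 S1=39 S2=39 S3=19 S4=39 blocked=[]
Op 2: conn=14 S1=39 S2=34 S3=19 S4=39 blocked=[]
Op 3: conn=14 S1=39 S2=34 S3=19 S4=47 blocked=[]
Op 4: conn=25 S1=39 S2=34 S3=19 S4=47 blocked=[]
Op 5: conn=8 S1=39 S2=34 S3=2 S4=47 blocked=[]
Op 6: conn=8 S1=39 S2=34 S3=2 S4=53 blocked=[]
Op 7: conn=-12 S1=39 S2=34 S3=-18 S4=53 blocked=[1, 2, 3, 4]
Op 8: conn=-12 S1=39 S2=34 S3=2 S4=53 blocked=[1, 2, 3, 4]
Op 9: conn=-12 S1=63 S2=34 S3=2 S4=53 blocked=[1, 2, 3, 4]
Op 10: conn=10 S1=63 S2=34 S3=2 S4=53 blocked=[]
Op 11: conn=23 S1=63 S2=34 S3=2 S4=53 blocked=[]
Op 12: conn=13 S1=63 S2=34 S3=2 S4=43 blocked=[]
Op 13: conn=23 S1=63 S2=34 S3=2 S4=43 blocked=[]
Op 14: conn=6 S1=63 S2=34 S3=-15 S4=43 blocked=[3]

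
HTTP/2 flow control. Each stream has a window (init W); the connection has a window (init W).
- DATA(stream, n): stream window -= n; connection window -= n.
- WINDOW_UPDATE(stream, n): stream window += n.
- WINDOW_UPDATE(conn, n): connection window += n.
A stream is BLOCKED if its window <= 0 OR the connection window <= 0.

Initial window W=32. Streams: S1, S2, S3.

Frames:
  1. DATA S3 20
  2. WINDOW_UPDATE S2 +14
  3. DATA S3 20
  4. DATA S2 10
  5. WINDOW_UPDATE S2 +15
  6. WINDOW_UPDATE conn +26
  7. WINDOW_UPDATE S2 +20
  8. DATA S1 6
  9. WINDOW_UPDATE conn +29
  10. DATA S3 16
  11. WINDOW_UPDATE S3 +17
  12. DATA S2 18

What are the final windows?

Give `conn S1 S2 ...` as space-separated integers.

Answer: -3 26 53 -7

Derivation:
Op 1: conn=12 S1=32 S2=32 S3=12 blocked=[]
Op 2: conn=12 S1=32 S2=46 S3=12 blocked=[]
Op 3: conn=-8 S1=32 S2=46 S3=-8 blocked=[1, 2, 3]
Op 4: conn=-18 S1=32 S2=36 S3=-8 blocked=[1, 2, 3]
Op 5: conn=-18 S1=32 S2=51 S3=-8 blocked=[1, 2, 3]
Op 6: conn=8 S1=32 S2=51 S3=-8 blocked=[3]
Op 7: conn=8 S1=32 S2=71 S3=-8 blocked=[3]
Op 8: conn=2 S1=26 S2=71 S3=-8 blocked=[3]
Op 9: conn=31 S1=26 S2=71 S3=-8 blocked=[3]
Op 10: conn=15 S1=26 S2=71 S3=-24 blocked=[3]
Op 11: conn=15 S1=26 S2=71 S3=-7 blocked=[3]
Op 12: conn=-3 S1=26 S2=53 S3=-7 blocked=[1, 2, 3]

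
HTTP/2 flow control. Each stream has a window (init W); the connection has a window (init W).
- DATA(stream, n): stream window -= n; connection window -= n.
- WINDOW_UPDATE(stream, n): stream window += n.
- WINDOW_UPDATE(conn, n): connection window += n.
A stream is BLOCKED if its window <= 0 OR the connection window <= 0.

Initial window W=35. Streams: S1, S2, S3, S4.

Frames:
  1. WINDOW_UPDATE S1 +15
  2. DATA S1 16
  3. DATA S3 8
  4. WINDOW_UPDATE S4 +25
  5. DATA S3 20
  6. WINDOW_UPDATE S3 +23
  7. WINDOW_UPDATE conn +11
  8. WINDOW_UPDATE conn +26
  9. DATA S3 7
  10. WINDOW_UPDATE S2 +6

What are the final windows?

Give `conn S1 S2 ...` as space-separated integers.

Op 1: conn=35 S1=50 S2=35 S3=35 S4=35 blocked=[]
Op 2: conn=19 S1=34 S2=35 S3=35 S4=35 blocked=[]
Op 3: conn=11 S1=34 S2=35 S3=27 S4=35 blocked=[]
Op 4: conn=11 S1=34 S2=35 S3=27 S4=60 blocked=[]
Op 5: conn=-9 S1=34 S2=35 S3=7 S4=60 blocked=[1, 2, 3, 4]
Op 6: conn=-9 S1=34 S2=35 S3=30 S4=60 blocked=[1, 2, 3, 4]
Op 7: conn=2 S1=34 S2=35 S3=30 S4=60 blocked=[]
Op 8: conn=28 S1=34 S2=35 S3=30 S4=60 blocked=[]
Op 9: conn=21 S1=34 S2=35 S3=23 S4=60 blocked=[]
Op 10: conn=21 S1=34 S2=41 S3=23 S4=60 blocked=[]

Answer: 21 34 41 23 60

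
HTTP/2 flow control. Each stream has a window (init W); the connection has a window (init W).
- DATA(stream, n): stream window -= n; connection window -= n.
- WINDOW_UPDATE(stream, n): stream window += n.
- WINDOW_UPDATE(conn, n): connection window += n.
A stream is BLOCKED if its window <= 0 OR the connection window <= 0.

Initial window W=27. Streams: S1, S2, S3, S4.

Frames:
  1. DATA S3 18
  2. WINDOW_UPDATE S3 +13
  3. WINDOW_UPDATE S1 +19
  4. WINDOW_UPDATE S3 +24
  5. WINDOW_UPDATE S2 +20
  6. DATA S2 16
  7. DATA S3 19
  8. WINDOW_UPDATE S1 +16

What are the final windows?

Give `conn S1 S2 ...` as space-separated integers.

Op 1: conn=9 S1=27 S2=27 S3=9 S4=27 blocked=[]
Op 2: conn=9 S1=27 S2=27 S3=22 S4=27 blocked=[]
Op 3: conn=9 S1=46 S2=27 S3=22 S4=27 blocked=[]
Op 4: conn=9 S1=46 S2=27 S3=46 S4=27 blocked=[]
Op 5: conn=9 S1=46 S2=47 S3=46 S4=27 blocked=[]
Op 6: conn=-7 S1=46 S2=31 S3=46 S4=27 blocked=[1, 2, 3, 4]
Op 7: conn=-26 S1=46 S2=31 S3=27 S4=27 blocked=[1, 2, 3, 4]
Op 8: conn=-26 S1=62 S2=31 S3=27 S4=27 blocked=[1, 2, 3, 4]

Answer: -26 62 31 27 27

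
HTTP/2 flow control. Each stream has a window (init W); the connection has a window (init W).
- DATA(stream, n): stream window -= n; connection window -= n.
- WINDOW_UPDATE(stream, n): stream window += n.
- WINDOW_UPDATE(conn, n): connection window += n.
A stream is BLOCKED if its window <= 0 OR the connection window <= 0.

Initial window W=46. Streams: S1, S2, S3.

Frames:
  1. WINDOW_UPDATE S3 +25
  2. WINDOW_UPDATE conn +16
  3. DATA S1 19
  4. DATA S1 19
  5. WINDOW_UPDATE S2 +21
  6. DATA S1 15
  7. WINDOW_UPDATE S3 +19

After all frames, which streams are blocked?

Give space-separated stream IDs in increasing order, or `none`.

Op 1: conn=46 S1=46 S2=46 S3=71 blocked=[]
Op 2: conn=62 S1=46 S2=46 S3=71 blocked=[]
Op 3: conn=43 S1=27 S2=46 S3=71 blocked=[]
Op 4: conn=24 S1=8 S2=46 S3=71 blocked=[]
Op 5: conn=24 S1=8 S2=67 S3=71 blocked=[]
Op 6: conn=9 S1=-7 S2=67 S3=71 blocked=[1]
Op 7: conn=9 S1=-7 S2=67 S3=90 blocked=[1]

Answer: S1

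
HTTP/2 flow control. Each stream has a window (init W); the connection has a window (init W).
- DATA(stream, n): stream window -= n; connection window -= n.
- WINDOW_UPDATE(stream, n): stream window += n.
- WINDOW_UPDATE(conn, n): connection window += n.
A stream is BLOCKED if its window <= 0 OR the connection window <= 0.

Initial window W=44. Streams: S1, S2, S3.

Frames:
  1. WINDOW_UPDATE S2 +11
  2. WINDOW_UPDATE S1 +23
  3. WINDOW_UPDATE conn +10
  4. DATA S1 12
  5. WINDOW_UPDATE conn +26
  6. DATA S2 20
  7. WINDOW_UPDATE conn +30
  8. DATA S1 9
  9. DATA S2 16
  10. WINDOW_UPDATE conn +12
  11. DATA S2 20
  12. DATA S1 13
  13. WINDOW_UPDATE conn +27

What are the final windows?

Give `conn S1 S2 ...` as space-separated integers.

Op 1: conn=44 S1=44 S2=55 S3=44 blocked=[]
Op 2: conn=44 S1=67 S2=55 S3=44 blocked=[]
Op 3: conn=54 S1=67 S2=55 S3=44 blocked=[]
Op 4: conn=42 S1=55 S2=55 S3=44 blocked=[]
Op 5: conn=68 S1=55 S2=55 S3=44 blocked=[]
Op 6: conn=48 S1=55 S2=35 S3=44 blocked=[]
Op 7: conn=78 S1=55 S2=35 S3=44 blocked=[]
Op 8: conn=69 S1=46 S2=35 S3=44 blocked=[]
Op 9: conn=53 S1=46 S2=19 S3=44 blocked=[]
Op 10: conn=65 S1=46 S2=19 S3=44 blocked=[]
Op 11: conn=45 S1=46 S2=-1 S3=44 blocked=[2]
Op 12: conn=32 S1=33 S2=-1 S3=44 blocked=[2]
Op 13: conn=59 S1=33 S2=-1 S3=44 blocked=[2]

Answer: 59 33 -1 44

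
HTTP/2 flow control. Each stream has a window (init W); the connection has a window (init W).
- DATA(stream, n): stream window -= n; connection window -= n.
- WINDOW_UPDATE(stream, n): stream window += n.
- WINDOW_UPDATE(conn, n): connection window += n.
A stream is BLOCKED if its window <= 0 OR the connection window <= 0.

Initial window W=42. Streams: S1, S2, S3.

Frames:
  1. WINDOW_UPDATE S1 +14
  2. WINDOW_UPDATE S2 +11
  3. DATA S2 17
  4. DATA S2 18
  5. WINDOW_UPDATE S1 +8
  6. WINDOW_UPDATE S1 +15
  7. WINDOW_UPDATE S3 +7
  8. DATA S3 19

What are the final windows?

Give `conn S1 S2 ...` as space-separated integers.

Op 1: conn=42 S1=56 S2=42 S3=42 blocked=[]
Op 2: conn=42 S1=56 S2=53 S3=42 blocked=[]
Op 3: conn=25 S1=56 S2=36 S3=42 blocked=[]
Op 4: conn=7 S1=56 S2=18 S3=42 blocked=[]
Op 5: conn=7 S1=64 S2=18 S3=42 blocked=[]
Op 6: conn=7 S1=79 S2=18 S3=42 blocked=[]
Op 7: conn=7 S1=79 S2=18 S3=49 blocked=[]
Op 8: conn=-12 S1=79 S2=18 S3=30 blocked=[1, 2, 3]

Answer: -12 79 18 30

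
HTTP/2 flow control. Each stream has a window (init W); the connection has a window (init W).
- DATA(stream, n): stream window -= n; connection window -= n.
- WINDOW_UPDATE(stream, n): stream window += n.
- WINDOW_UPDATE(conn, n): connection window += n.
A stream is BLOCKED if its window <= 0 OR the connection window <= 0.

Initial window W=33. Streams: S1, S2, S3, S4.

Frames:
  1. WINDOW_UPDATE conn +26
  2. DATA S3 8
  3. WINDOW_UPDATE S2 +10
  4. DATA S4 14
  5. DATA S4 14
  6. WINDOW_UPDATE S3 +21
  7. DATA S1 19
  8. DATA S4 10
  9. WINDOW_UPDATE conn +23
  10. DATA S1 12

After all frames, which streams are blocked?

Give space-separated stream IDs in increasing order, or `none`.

Op 1: conn=59 S1=33 S2=33 S3=33 S4=33 blocked=[]
Op 2: conn=51 S1=33 S2=33 S3=25 S4=33 blocked=[]
Op 3: conn=51 S1=33 S2=43 S3=25 S4=33 blocked=[]
Op 4: conn=37 S1=33 S2=43 S3=25 S4=19 blocked=[]
Op 5: conn=23 S1=33 S2=43 S3=25 S4=5 blocked=[]
Op 6: conn=23 S1=33 S2=43 S3=46 S4=5 blocked=[]
Op 7: conn=4 S1=14 S2=43 S3=46 S4=5 blocked=[]
Op 8: conn=-6 S1=14 S2=43 S3=46 S4=-5 blocked=[1, 2, 3, 4]
Op 9: conn=17 S1=14 S2=43 S3=46 S4=-5 blocked=[4]
Op 10: conn=5 S1=2 S2=43 S3=46 S4=-5 blocked=[4]

Answer: S4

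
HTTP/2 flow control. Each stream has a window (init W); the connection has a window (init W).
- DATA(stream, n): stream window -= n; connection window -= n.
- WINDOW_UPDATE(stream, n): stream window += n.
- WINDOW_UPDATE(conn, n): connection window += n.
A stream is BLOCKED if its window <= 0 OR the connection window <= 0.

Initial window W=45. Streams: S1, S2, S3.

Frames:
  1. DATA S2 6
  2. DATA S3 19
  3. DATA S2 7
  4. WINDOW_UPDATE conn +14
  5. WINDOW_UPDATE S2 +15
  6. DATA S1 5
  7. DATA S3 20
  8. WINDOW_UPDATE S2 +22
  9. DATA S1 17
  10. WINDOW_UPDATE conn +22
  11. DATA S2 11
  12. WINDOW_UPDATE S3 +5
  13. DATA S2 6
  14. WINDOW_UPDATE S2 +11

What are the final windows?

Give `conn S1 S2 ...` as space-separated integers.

Op 1: conn=39 S1=45 S2=39 S3=45 blocked=[]
Op 2: conn=20 S1=45 S2=39 S3=26 blocked=[]
Op 3: conn=13 S1=45 S2=32 S3=26 blocked=[]
Op 4: conn=27 S1=45 S2=32 S3=26 blocked=[]
Op 5: conn=27 S1=45 S2=47 S3=26 blocked=[]
Op 6: conn=22 S1=40 S2=47 S3=26 blocked=[]
Op 7: conn=2 S1=40 S2=47 S3=6 blocked=[]
Op 8: conn=2 S1=40 S2=69 S3=6 blocked=[]
Op 9: conn=-15 S1=23 S2=69 S3=6 blocked=[1, 2, 3]
Op 10: conn=7 S1=23 S2=69 S3=6 blocked=[]
Op 11: conn=-4 S1=23 S2=58 S3=6 blocked=[1, 2, 3]
Op 12: conn=-4 S1=23 S2=58 S3=11 blocked=[1, 2, 3]
Op 13: conn=-10 S1=23 S2=52 S3=11 blocked=[1, 2, 3]
Op 14: conn=-10 S1=23 S2=63 S3=11 blocked=[1, 2, 3]

Answer: -10 23 63 11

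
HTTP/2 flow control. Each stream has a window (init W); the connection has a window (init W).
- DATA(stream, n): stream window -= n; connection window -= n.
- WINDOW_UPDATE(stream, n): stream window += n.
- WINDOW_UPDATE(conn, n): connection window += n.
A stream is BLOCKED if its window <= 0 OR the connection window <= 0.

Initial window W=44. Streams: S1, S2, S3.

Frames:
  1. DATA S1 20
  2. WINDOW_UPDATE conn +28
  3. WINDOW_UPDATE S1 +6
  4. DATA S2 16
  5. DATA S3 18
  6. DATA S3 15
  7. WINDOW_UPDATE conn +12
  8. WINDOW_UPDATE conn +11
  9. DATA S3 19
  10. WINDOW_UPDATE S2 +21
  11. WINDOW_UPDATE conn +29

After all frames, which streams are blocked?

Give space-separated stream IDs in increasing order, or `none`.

Op 1: conn=24 S1=24 S2=44 S3=44 blocked=[]
Op 2: conn=52 S1=24 S2=44 S3=44 blocked=[]
Op 3: conn=52 S1=30 S2=44 S3=44 blocked=[]
Op 4: conn=36 S1=30 S2=28 S3=44 blocked=[]
Op 5: conn=18 S1=30 S2=28 S3=26 blocked=[]
Op 6: conn=3 S1=30 S2=28 S3=11 blocked=[]
Op 7: conn=15 S1=30 S2=28 S3=11 blocked=[]
Op 8: conn=26 S1=30 S2=28 S3=11 blocked=[]
Op 9: conn=7 S1=30 S2=28 S3=-8 blocked=[3]
Op 10: conn=7 S1=30 S2=49 S3=-8 blocked=[3]
Op 11: conn=36 S1=30 S2=49 S3=-8 blocked=[3]

Answer: S3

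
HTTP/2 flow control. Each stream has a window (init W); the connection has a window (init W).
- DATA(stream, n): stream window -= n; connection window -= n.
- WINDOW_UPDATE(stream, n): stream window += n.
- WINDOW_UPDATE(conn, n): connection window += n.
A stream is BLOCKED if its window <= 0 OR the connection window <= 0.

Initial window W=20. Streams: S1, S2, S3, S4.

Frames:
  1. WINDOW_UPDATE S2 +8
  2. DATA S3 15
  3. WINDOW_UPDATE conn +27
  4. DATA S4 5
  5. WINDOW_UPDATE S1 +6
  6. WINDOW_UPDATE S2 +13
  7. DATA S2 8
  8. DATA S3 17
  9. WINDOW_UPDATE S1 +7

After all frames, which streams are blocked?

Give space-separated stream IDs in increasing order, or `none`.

Op 1: conn=20 S1=20 S2=28 S3=20 S4=20 blocked=[]
Op 2: conn=5 S1=20 S2=28 S3=5 S4=20 blocked=[]
Op 3: conn=32 S1=20 S2=28 S3=5 S4=20 blocked=[]
Op 4: conn=27 S1=20 S2=28 S3=5 S4=15 blocked=[]
Op 5: conn=27 S1=26 S2=28 S3=5 S4=15 blocked=[]
Op 6: conn=27 S1=26 S2=41 S3=5 S4=15 blocked=[]
Op 7: conn=19 S1=26 S2=33 S3=5 S4=15 blocked=[]
Op 8: conn=2 S1=26 S2=33 S3=-12 S4=15 blocked=[3]
Op 9: conn=2 S1=33 S2=33 S3=-12 S4=15 blocked=[3]

Answer: S3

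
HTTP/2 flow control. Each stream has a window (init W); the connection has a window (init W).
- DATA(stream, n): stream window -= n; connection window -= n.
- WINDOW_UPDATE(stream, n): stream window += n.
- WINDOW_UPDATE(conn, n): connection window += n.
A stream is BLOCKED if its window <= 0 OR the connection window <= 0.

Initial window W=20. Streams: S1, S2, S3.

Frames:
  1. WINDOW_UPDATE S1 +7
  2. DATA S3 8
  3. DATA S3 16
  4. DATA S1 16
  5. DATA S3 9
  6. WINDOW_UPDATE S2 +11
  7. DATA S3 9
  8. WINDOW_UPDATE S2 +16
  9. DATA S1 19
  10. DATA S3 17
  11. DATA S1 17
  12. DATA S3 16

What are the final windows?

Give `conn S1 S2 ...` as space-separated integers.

Answer: -107 -25 47 -55

Derivation:
Op 1: conn=20 S1=27 S2=20 S3=20 blocked=[]
Op 2: conn=12 S1=27 S2=20 S3=12 blocked=[]
Op 3: conn=-4 S1=27 S2=20 S3=-4 blocked=[1, 2, 3]
Op 4: conn=-20 S1=11 S2=20 S3=-4 blocked=[1, 2, 3]
Op 5: conn=-29 S1=11 S2=20 S3=-13 blocked=[1, 2, 3]
Op 6: conn=-29 S1=11 S2=31 S3=-13 blocked=[1, 2, 3]
Op 7: conn=-38 S1=11 S2=31 S3=-22 blocked=[1, 2, 3]
Op 8: conn=-38 S1=11 S2=47 S3=-22 blocked=[1, 2, 3]
Op 9: conn=-57 S1=-8 S2=47 S3=-22 blocked=[1, 2, 3]
Op 10: conn=-74 S1=-8 S2=47 S3=-39 blocked=[1, 2, 3]
Op 11: conn=-91 S1=-25 S2=47 S3=-39 blocked=[1, 2, 3]
Op 12: conn=-107 S1=-25 S2=47 S3=-55 blocked=[1, 2, 3]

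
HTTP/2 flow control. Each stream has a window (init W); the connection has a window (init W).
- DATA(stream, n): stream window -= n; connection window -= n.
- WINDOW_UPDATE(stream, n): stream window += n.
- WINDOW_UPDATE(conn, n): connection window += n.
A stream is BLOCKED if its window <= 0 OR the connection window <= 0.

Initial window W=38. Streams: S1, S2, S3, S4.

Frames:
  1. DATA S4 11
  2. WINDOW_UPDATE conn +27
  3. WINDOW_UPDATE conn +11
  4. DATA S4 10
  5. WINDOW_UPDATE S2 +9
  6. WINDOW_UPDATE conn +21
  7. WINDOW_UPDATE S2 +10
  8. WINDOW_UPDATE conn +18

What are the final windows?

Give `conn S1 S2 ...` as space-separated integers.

Answer: 94 38 57 38 17

Derivation:
Op 1: conn=27 S1=38 S2=38 S3=38 S4=27 blocked=[]
Op 2: conn=54 S1=38 S2=38 S3=38 S4=27 blocked=[]
Op 3: conn=65 S1=38 S2=38 S3=38 S4=27 blocked=[]
Op 4: conn=55 S1=38 S2=38 S3=38 S4=17 blocked=[]
Op 5: conn=55 S1=38 S2=47 S3=38 S4=17 blocked=[]
Op 6: conn=76 S1=38 S2=47 S3=38 S4=17 blocked=[]
Op 7: conn=76 S1=38 S2=57 S3=38 S4=17 blocked=[]
Op 8: conn=94 S1=38 S2=57 S3=38 S4=17 blocked=[]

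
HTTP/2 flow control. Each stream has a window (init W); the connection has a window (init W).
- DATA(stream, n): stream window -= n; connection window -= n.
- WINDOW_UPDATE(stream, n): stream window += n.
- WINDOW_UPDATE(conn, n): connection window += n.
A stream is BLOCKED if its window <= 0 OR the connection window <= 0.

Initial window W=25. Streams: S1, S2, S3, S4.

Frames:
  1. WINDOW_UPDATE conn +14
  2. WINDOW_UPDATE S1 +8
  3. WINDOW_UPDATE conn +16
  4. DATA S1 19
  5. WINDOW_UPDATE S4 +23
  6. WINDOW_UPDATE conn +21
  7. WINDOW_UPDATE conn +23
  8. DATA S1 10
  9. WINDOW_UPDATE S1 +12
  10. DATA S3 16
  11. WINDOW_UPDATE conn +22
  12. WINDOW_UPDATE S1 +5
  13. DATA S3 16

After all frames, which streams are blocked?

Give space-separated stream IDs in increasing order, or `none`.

Op 1: conn=39 S1=25 S2=25 S3=25 S4=25 blocked=[]
Op 2: conn=39 S1=33 S2=25 S3=25 S4=25 blocked=[]
Op 3: conn=55 S1=33 S2=25 S3=25 S4=25 blocked=[]
Op 4: conn=36 S1=14 S2=25 S3=25 S4=25 blocked=[]
Op 5: conn=36 S1=14 S2=25 S3=25 S4=48 blocked=[]
Op 6: conn=57 S1=14 S2=25 S3=25 S4=48 blocked=[]
Op 7: conn=80 S1=14 S2=25 S3=25 S4=48 blocked=[]
Op 8: conn=70 S1=4 S2=25 S3=25 S4=48 blocked=[]
Op 9: conn=70 S1=16 S2=25 S3=25 S4=48 blocked=[]
Op 10: conn=54 S1=16 S2=25 S3=9 S4=48 blocked=[]
Op 11: conn=76 S1=16 S2=25 S3=9 S4=48 blocked=[]
Op 12: conn=76 S1=21 S2=25 S3=9 S4=48 blocked=[]
Op 13: conn=60 S1=21 S2=25 S3=-7 S4=48 blocked=[3]

Answer: S3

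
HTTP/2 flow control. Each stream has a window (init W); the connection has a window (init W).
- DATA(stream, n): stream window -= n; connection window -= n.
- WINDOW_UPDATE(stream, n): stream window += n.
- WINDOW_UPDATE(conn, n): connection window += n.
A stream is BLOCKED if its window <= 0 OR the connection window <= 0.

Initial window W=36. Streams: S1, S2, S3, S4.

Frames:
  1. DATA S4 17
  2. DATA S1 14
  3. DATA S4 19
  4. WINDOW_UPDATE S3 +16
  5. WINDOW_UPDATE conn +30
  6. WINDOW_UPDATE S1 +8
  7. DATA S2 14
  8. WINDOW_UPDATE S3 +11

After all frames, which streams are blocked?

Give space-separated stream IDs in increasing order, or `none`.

Op 1: conn=19 S1=36 S2=36 S3=36 S4=19 blocked=[]
Op 2: conn=5 S1=22 S2=36 S3=36 S4=19 blocked=[]
Op 3: conn=-14 S1=22 S2=36 S3=36 S4=0 blocked=[1, 2, 3, 4]
Op 4: conn=-14 S1=22 S2=36 S3=52 S4=0 blocked=[1, 2, 3, 4]
Op 5: conn=16 S1=22 S2=36 S3=52 S4=0 blocked=[4]
Op 6: conn=16 S1=30 S2=36 S3=52 S4=0 blocked=[4]
Op 7: conn=2 S1=30 S2=22 S3=52 S4=0 blocked=[4]
Op 8: conn=2 S1=30 S2=22 S3=63 S4=0 blocked=[4]

Answer: S4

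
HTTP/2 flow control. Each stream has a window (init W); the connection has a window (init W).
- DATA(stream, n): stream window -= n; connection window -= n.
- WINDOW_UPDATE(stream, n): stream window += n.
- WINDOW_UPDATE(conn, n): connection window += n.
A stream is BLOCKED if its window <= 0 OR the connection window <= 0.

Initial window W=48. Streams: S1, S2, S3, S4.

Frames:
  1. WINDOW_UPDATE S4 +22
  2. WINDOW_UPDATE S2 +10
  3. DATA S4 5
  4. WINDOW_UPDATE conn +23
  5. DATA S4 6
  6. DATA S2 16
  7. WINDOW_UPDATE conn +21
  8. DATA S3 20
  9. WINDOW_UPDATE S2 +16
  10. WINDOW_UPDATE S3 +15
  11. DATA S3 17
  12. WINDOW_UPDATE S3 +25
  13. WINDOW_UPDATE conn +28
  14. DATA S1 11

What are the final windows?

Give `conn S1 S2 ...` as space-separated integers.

Op 1: conn=48 S1=48 S2=48 S3=48 S4=70 blocked=[]
Op 2: conn=48 S1=48 S2=58 S3=48 S4=70 blocked=[]
Op 3: conn=43 S1=48 S2=58 S3=48 S4=65 blocked=[]
Op 4: conn=66 S1=48 S2=58 S3=48 S4=65 blocked=[]
Op 5: conn=60 S1=48 S2=58 S3=48 S4=59 blocked=[]
Op 6: conn=44 S1=48 S2=42 S3=48 S4=59 blocked=[]
Op 7: conn=65 S1=48 S2=42 S3=48 S4=59 blocked=[]
Op 8: conn=45 S1=48 S2=42 S3=28 S4=59 blocked=[]
Op 9: conn=45 S1=48 S2=58 S3=28 S4=59 blocked=[]
Op 10: conn=45 S1=48 S2=58 S3=43 S4=59 blocked=[]
Op 11: conn=28 S1=48 S2=58 S3=26 S4=59 blocked=[]
Op 12: conn=28 S1=48 S2=58 S3=51 S4=59 blocked=[]
Op 13: conn=56 S1=48 S2=58 S3=51 S4=59 blocked=[]
Op 14: conn=45 S1=37 S2=58 S3=51 S4=59 blocked=[]

Answer: 45 37 58 51 59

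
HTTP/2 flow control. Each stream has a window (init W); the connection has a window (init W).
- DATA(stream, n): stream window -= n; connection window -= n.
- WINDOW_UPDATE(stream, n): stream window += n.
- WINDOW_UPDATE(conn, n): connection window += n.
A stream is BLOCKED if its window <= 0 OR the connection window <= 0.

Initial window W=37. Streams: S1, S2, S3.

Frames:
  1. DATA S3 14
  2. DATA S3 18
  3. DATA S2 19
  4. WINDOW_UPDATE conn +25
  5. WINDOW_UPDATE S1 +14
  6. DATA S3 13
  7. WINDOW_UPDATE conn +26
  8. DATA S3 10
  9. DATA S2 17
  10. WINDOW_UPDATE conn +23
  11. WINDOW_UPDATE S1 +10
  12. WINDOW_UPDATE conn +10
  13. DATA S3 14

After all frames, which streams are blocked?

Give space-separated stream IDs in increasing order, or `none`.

Op 1: conn=23 S1=37 S2=37 S3=23 blocked=[]
Op 2: conn=5 S1=37 S2=37 S3=5 blocked=[]
Op 3: conn=-14 S1=37 S2=18 S3=5 blocked=[1, 2, 3]
Op 4: conn=11 S1=37 S2=18 S3=5 blocked=[]
Op 5: conn=11 S1=51 S2=18 S3=5 blocked=[]
Op 6: conn=-2 S1=51 S2=18 S3=-8 blocked=[1, 2, 3]
Op 7: conn=24 S1=51 S2=18 S3=-8 blocked=[3]
Op 8: conn=14 S1=51 S2=18 S3=-18 blocked=[3]
Op 9: conn=-3 S1=51 S2=1 S3=-18 blocked=[1, 2, 3]
Op 10: conn=20 S1=51 S2=1 S3=-18 blocked=[3]
Op 11: conn=20 S1=61 S2=1 S3=-18 blocked=[3]
Op 12: conn=30 S1=61 S2=1 S3=-18 blocked=[3]
Op 13: conn=16 S1=61 S2=1 S3=-32 blocked=[3]

Answer: S3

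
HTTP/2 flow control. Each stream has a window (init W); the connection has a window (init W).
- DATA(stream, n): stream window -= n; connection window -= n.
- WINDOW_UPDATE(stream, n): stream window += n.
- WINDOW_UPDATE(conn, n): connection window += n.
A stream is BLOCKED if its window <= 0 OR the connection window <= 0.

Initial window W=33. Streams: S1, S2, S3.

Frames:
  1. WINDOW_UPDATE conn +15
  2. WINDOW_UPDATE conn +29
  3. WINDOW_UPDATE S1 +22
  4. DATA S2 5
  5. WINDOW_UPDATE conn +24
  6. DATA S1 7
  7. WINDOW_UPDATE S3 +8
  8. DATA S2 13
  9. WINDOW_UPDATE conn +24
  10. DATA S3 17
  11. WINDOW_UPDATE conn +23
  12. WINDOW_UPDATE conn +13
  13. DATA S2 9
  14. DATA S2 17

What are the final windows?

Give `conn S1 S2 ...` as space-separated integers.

Op 1: conn=48 S1=33 S2=33 S3=33 blocked=[]
Op 2: conn=77 S1=33 S2=33 S3=33 blocked=[]
Op 3: conn=77 S1=55 S2=33 S3=33 blocked=[]
Op 4: conn=72 S1=55 S2=28 S3=33 blocked=[]
Op 5: conn=96 S1=55 S2=28 S3=33 blocked=[]
Op 6: conn=89 S1=48 S2=28 S3=33 blocked=[]
Op 7: conn=89 S1=48 S2=28 S3=41 blocked=[]
Op 8: conn=76 S1=48 S2=15 S3=41 blocked=[]
Op 9: conn=100 S1=48 S2=15 S3=41 blocked=[]
Op 10: conn=83 S1=48 S2=15 S3=24 blocked=[]
Op 11: conn=106 S1=48 S2=15 S3=24 blocked=[]
Op 12: conn=119 S1=48 S2=15 S3=24 blocked=[]
Op 13: conn=110 S1=48 S2=6 S3=24 blocked=[]
Op 14: conn=93 S1=48 S2=-11 S3=24 blocked=[2]

Answer: 93 48 -11 24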